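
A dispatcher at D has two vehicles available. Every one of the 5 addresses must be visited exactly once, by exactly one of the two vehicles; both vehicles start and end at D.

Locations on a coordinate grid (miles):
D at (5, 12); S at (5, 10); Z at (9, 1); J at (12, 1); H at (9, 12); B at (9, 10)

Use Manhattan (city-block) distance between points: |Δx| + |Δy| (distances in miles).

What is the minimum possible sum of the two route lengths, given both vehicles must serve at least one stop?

Minimum combined distance: 40 miles.

There are 2^4 − 1 = 15 ways to divide the 5 stops into two non-empty groups. For each, the best each vehicle can do is its own shortest tour through its group:
  {S} + {Z, J, H, B}: 4 + 36 = 40
  {Z} + {S, J, H, B}: 30 + 36 = 66
  {S, Z} + {J, H, B}: 30 + 36 = 66
  {J} + {S, Z, H, B}: 36 + 30 = 66
  {S, J} + {Z, H, B}: 36 + 30 = 66
  {Z, J} + {S, H, B}: 36 + 12 = 48
  … (15 splits in total)
Best: vehicle 1 D → S → D = 4; vehicle 2 D → Z → J → B → H → D = 36; combined 40.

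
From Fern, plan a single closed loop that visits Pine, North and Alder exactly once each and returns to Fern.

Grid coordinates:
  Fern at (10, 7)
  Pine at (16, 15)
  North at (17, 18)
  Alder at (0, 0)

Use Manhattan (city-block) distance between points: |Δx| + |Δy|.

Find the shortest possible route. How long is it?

Shortest round trip = 70.

Fern - Pine - North - Alder - Fern: 14+4+35+17 = 70
Fern - Pine - Alder - North - Fern: 14+31+35+18 = 98
Fern - North - Pine - Alder - Fern: 18+4+31+17 = 70
The minimum is 70.
One optimal route: Fern → Pine → North → Alder → Fern (or its reverse).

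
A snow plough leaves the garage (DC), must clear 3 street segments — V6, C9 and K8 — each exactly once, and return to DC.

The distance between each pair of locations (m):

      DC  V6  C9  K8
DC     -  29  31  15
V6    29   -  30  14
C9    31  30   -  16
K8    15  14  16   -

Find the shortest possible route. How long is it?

DC - V6 - C9 - K8 - DC: 29+30+16+15 = 90
DC - V6 - K8 - C9 - DC: 29+14+16+31 = 90
DC - C9 - V6 - K8 - DC: 31+30+14+15 = 90
The minimum is 90.
One optimal route: DC → V6 → C9 → K8 → DC (or its reverse).

Minimum total distance: 90 m.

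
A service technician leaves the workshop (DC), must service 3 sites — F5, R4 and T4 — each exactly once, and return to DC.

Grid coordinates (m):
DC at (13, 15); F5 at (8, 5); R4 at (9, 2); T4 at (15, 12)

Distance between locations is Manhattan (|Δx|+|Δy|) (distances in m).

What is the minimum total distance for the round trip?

40 m — the shortest possible round trip.

There are 3 distinct closed tours to check (reversals are equivalent).
DC-F5-R4-T4-DC: 15+4+16+5 = 40
DC-F5-T4-R4-DC: 15+14+16+17 = 62
DC-R4-F5-T4-DC: 17+4+14+5 = 40
The minimum is 40.
One optimal route: DC → F5 → R4 → T4 → DC (or its reverse).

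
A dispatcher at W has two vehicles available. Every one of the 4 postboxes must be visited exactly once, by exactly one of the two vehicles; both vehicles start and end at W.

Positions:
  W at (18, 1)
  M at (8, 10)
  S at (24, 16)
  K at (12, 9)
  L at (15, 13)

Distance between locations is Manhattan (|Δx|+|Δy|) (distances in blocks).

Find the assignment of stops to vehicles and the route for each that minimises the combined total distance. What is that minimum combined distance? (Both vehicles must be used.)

Check every non-empty split of the stops between the two vehicles; for each half take its own optimal tour:
  {M} + {S, K, L}: 38 + 54 = 92
  {S} + {M, K, L}: 42 + 44 = 86
  {M, S} + {K, L}: 62 + 36 = 98
  {K} + {M, S, L}: 28 + 62 = 90
  {M, K} + {S, L}: 38 + 48 = 86
  {S, K} + {M, L}: 54 + 44 = 98
  … (7 splits in total)
Best: vehicle 1 W → S → W = 42; vehicle 2 W → K → M → L → W = 44; combined 86.

86 blocks — the smallest possible combined total.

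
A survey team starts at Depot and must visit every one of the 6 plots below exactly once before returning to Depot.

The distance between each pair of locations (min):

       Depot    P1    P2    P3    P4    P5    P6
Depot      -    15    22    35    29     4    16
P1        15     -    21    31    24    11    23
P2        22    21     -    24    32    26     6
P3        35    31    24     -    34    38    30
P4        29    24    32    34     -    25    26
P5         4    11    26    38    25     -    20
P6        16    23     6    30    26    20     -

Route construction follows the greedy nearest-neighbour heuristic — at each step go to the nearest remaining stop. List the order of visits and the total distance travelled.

Total distance 137 min via the nearest-neighbour route Depot → P5 → P1 → P2 → P6 → P4 → P3 → Depot.

From Depot: distances to unvisited — P5=4, P1=15, P6=16, P2=22, P4=29, P3=35. Nearest is P5 (4).
From P5: distances to unvisited — P1=11, P6=20, P4=25, P2=26, P3=38. Nearest is P1 (11).
From P1: distances to unvisited — P2=21, P6=23, P4=24, P3=31. Nearest is P2 (21).
From P2: distances to unvisited — P6=6, P3=24, P4=32. Nearest is P6 (6).
From P6: distances to unvisited — P4=26, P3=30. Nearest is P4 (26).
From P4: distances to unvisited — P3=34. Nearest is P3 (34).
Return P3→Depot: 35.
Total = 4 + 11 + 21 + 6 + 26 + 34 + 35 = 137.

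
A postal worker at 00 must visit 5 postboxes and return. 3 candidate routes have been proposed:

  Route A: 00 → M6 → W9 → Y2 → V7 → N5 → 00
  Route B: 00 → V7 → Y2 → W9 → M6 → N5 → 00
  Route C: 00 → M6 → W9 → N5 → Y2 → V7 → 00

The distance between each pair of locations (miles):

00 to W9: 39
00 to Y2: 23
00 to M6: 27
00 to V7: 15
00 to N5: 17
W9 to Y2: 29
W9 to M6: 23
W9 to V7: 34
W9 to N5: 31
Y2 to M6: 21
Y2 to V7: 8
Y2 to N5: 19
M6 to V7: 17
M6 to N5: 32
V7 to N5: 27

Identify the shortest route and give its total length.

Route A: 27 + 23 + 29 + 8 + 27 + 17 = 131
Route B: 15 + 8 + 29 + 23 + 32 + 17 = 124
Route C: 27 + 23 + 31 + 19 + 8 + 15 = 123

Shortest is Route C, total 123 miles.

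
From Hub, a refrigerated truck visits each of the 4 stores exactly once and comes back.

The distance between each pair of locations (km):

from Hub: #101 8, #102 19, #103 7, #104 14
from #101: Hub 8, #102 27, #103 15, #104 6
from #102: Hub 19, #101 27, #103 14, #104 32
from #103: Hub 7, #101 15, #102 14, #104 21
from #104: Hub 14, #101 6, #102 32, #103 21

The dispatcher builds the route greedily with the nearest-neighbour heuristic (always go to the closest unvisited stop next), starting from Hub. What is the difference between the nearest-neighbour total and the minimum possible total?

1 km longer than the optimal tour.

Hub: #103=7, #101=8, #104=14, #102=19 ⇒ #103
#103: #102=14, #101=15, #104=21 ⇒ #102
#102: #101=27, #104=32 ⇒ #101
#101: #104=6 ⇒ #104
NN route Hub → #103 → #102 → #101 → #104 → Hub costs 68.
Optimal: Hub → #101 → #104 → #102 → #103 → Hub costs 67 (by enumerating all 12 distinct tours).
Excess = 68 − 67 = 1.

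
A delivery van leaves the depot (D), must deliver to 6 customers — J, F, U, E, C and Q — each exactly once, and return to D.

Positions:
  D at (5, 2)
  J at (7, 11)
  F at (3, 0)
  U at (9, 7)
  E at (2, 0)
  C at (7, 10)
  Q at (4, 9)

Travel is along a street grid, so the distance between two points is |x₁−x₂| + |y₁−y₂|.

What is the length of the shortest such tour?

There are 360 distinct closed tours to check (reversals are equivalent).
D → J → F → U → E → C → Q → D: 11+15+13+14+15+4+8 = 80
D → J → F → U → E → Q → C → D: 11+15+13+14+11+4+10 = 78
D → J → F → U → C → E → Q → D: 11+15+13+5+15+11+8 = 78
D → J → F → U → C → Q → E → D: 11+15+13+5+4+11+5 = 64
D → J → F → U → Q → E → C → D: 11+15+13+7+11+15+10 = 82
D → J → F → U → Q → C → E → D: 11+15+13+7+4+15+5 = 70
D → J → F → E → U → C → Q → D: 11+15+1+14+5+4+8 = 58
D → J → F → E → U → Q → C → D: 11+15+1+14+7+4+10 = 62
… (352 more)
D → F → E → Q → J → C → U → D: 4+1+11+5+1+5+9 = 36  ← best
The minimum is 36.
One optimal route: D → F → E → Q → J → C → U → D (or its reverse).

Minimum total distance: 36.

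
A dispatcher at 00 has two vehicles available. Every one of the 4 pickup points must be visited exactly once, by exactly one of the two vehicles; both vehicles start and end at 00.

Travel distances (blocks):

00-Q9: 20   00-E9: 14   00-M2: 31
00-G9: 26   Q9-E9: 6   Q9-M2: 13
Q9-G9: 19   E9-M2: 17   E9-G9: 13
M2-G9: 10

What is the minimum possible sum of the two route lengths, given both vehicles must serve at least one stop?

97 blocks — the smallest possible combined total.

Check every non-empty split of the stops between the two vehicles; for each half take its own optimal tour:
  {Q9} + {E9, M2, G9}: 40 + 67 = 107
  {E9} + {Q9, M2, G9}: 28 + 69 = 97
  {Q9, E9} + {M2, G9}: 40 + 67 = 107
  {M2} + {Q9, E9, G9}: 62 + 65 = 127
  {Q9, M2} + {E9, G9}: 64 + 53 = 117
  {E9, M2} + {Q9, G9}: 62 + 65 = 127
  … (7 splits in total)
Best: vehicle 1 00 → E9 → 00 = 28; vehicle 2 00 → Q9 → M2 → G9 → 00 = 69; combined 97.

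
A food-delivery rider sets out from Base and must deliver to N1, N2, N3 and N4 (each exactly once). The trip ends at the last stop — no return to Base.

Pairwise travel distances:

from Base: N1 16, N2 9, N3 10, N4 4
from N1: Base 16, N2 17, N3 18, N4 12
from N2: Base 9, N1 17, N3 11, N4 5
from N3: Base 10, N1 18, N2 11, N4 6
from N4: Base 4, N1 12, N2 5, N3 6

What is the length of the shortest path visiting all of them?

There are 4! = 24 possible orderings.
Base→N1→N2→N3→N4: 16+17+11+6 = 50
Base→N1→N2→N4→N3: 16+17+5+6 = 44
Base→N1→N3→N2→N4: 16+18+11+5 = 50
Base→N1→N3→N4→N2: 16+18+6+5 = 45
Base→N1→N4→N2→N3: 16+12+5+11 = 44
Base→N1→N4→N3→N2: 16+12+6+11 = 45
Base→N2→N1→N3→N4: 9+17+18+6 = 50
Base→N2→N1→N4→N3: 9+17+12+6 = 44
Base→N2→N3→N1→N4: 9+11+18+12 = 50
Base→N2→N3→N4→N1: 9+11+6+12 = 38
Base→N2→N4→N1→N3: 9+5+12+18 = 44
Base→N2→N4→N3→N1: 9+5+6+18 = 38
Base→N3→N1→N2→N4: 10+18+17+5 = 50
Base→N3→N1→N4→N2: 10+18+12+5 = 45
… (10 more)
The minimum is 38.
One shortest path: Base → N2 → N3 → N4 → N1.

Shortest open route: 38.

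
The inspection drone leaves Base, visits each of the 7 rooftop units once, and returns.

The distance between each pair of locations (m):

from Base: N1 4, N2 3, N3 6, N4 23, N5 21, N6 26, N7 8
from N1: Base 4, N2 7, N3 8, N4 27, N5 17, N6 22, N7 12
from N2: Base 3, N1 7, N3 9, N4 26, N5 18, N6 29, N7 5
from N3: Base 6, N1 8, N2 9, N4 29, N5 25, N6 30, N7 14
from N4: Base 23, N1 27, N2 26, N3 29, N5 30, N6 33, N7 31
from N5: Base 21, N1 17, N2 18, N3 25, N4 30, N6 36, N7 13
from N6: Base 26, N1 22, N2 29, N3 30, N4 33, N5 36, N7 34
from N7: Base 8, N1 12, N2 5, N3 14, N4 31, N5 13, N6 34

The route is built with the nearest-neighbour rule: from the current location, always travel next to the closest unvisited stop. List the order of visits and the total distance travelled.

Total distance 142 m via the nearest-neighbour route Base → N2 → N7 → N1 → N3 → N5 → N4 → N6 → Base.

From Base: distances to unvisited — N2=3, N1=4, N3=6, N7=8, N5=21, N4=23, N6=26. Nearest is N2 (3).
From N2: distances to unvisited — N7=5, N1=7, N3=9, N5=18, N4=26, N6=29. Nearest is N7 (5).
From N7: distances to unvisited — N1=12, N5=13, N3=14, N4=31, N6=34. Nearest is N1 (12).
From N1: distances to unvisited — N3=8, N5=17, N6=22, N4=27. Nearest is N3 (8).
From N3: distances to unvisited — N5=25, N4=29, N6=30. Nearest is N5 (25).
From N5: distances to unvisited — N4=30, N6=36. Nearest is N4 (30).
From N4: distances to unvisited — N6=33. Nearest is N6 (33).
Return N6→Base: 26.
Total = 3 + 5 + 12 + 8 + 25 + 30 + 33 + 26 = 142.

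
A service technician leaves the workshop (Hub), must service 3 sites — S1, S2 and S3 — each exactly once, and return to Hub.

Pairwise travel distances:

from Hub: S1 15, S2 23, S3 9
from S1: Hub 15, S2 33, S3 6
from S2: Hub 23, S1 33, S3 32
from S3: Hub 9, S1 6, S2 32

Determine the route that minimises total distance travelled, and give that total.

Minimum total distance: 71.

There are 3 distinct closed tours to check (reversals are equivalent).
Hub-S1-S2-S3-Hub: 15+33+32+9 = 89
Hub-S1-S3-S2-Hub: 15+6+32+23 = 76
Hub-S2-S1-S3-Hub: 23+33+6+9 = 71
The minimum is 71.
One optimal route: Hub → S2 → S1 → S3 → Hub (or its reverse).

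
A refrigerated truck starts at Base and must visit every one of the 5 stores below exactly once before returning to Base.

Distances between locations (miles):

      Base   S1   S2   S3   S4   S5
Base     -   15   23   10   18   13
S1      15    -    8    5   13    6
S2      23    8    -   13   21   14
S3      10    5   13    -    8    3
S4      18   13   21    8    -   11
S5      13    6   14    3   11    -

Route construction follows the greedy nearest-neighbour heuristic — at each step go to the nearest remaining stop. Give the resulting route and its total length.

At Base the remaining stops are S3 10, S5 13, S1 15, S4 18, S2 23; go to S3.
At S3 the remaining stops are S5 3, S1 5, S4 8, S2 13; go to S5.
At S5 the remaining stops are S1 6, S4 11, S2 14; go to S1.
At S1 the remaining stops are S2 8, S4 13; go to S2.
At S2 the remaining stops are S4 21; go to S4.
Return S4→Base: 18.
Total = 10 + 3 + 6 + 8 + 21 + 18 = 66.

Nearest-neighbour total = 66 miles; route Base → S3 → S5 → S1 → S2 → S4 → Base.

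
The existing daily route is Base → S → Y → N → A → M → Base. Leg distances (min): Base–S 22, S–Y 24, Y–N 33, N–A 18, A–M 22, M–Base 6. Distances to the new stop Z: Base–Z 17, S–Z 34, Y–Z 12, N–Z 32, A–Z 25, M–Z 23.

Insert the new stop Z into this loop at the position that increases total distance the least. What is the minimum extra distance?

Insertion cost between consecutive stops i–j is d(i,Z) + d(Z,j) − d(i,j):
  between Base and S: 17 + 34 − 22 = 29
  between S and Y: 34 + 12 − 24 = 22
  between Y and N: 12 + 32 − 33 = 11
  between N and A: 32 + 25 − 18 = 39
  between A and M: 25 + 23 − 22 = 26
  between M and Base: 23 + 17 − 6 = 34
Cheapest insertion is between Y and N, adding 11.
New total = 125 + 11 = 136.

Minimum extra distance: 11 min, inserting Z between Y and N.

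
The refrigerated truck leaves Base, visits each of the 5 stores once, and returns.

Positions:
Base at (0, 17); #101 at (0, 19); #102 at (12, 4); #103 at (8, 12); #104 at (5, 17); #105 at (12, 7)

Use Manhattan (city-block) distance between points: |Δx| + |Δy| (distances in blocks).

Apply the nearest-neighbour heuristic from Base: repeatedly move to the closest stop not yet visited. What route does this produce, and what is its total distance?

From Base: distances to unvisited — #101=2, #104=5, #103=13, #105=22, #102=25. Nearest is #101 (2).
From #101: distances to unvisited — #104=7, #103=15, #105=24, #102=27. Nearest is #104 (7).
From #104: distances to unvisited — #103=8, #105=17, #102=20. Nearest is #103 (8).
From #103: distances to unvisited — #105=9, #102=12. Nearest is #105 (9).
From #105: distances to unvisited — #102=3. Nearest is #102 (3).
Return #102→Base: 25.
Total = 2 + 7 + 8 + 9 + 3 + 25 = 54.

54 blocks along Base → #101 → #104 → #103 → #105 → #102 → Base.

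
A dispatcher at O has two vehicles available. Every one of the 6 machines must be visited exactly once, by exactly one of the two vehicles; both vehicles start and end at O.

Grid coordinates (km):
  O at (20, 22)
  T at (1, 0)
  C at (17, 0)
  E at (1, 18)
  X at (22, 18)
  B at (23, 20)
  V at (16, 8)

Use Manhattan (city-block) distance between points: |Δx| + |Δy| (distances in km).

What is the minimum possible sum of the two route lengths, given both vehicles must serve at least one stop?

There are 2^5 − 1 = 31 ways to divide the 6 stops into two non-empty groups. For each, the best each vehicle can do is its own shortest tour through its group:
  {T} + {C, E, X, B, V}: 82 + 88 = 170
  {C} + {T, E, X, B, V}: 50 + 88 = 138
  {T, C} + {E, X, B, V}: 82 + 72 = 154
  {E} + {T, C, X, B, V}: 46 + 88 = 134
  {T, E} + {C, X, B, V}: 82 + 58 = 140
  {C, E} + {T, X, B, V}: 82 + 88 = 170
  … (31 splits in total)
  {B} + {T, C, E, X, V}: 10 + 88 = 98  ← best
Best: vehicle 1 O → B → O = 10; vehicle 2 O → E → T → C → V → X → O = 88; combined 98.

Minimum combined distance: 98 km.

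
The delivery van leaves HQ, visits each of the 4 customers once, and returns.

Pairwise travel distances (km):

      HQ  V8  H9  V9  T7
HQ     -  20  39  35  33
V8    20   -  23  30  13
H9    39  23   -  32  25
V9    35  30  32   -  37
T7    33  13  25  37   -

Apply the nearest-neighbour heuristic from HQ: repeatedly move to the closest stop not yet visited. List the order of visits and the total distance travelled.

At HQ the remaining stops are V8 20, T7 33, V9 35, H9 39; go to V8.
At V8 the remaining stops are T7 13, H9 23, V9 30; go to T7.
At T7 the remaining stops are H9 25, V9 37; go to H9.
At H9 the remaining stops are V9 32; go to V9.
Return V9→HQ: 35.
Total = 20 + 13 + 25 + 32 + 35 = 125.

125 km along HQ → V8 → T7 → H9 → V9 → HQ.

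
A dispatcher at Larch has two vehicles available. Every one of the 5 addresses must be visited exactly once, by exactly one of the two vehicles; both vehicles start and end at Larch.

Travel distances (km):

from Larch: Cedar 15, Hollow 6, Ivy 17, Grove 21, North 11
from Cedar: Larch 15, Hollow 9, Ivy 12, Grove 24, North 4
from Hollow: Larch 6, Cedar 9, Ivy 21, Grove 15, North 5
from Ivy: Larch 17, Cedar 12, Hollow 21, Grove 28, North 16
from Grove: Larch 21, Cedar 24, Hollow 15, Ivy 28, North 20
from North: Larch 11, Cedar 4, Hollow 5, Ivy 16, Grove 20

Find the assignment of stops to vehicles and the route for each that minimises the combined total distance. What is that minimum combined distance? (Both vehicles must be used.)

There are 2^4 − 1 = 15 ways to divide the 5 stops into two non-empty groups. For each, the best each vehicle can do is its own shortest tour through its group:
  {Cedar} + {Hollow, Ivy, Grove, North}: 30 + 74 = 104
  {Hollow} + {Cedar, Ivy, Grove, North}: 12 + 74 = 86
  {Cedar, Hollow} + {Ivy, Grove, North}: 30 + 74 = 104
  {Ivy} + {Cedar, Hollow, Grove, North}: 34 + 60 = 94
  {Cedar, Ivy} + {Hollow, Grove, North}: 44 + 52 = 96
  {Hollow, Ivy} + {Cedar, Grove, North}: 44 + 60 = 104
  … (15 splits in total)
Best: vehicle 1 Larch → Hollow → Larch = 12; vehicle 2 Larch → Ivy → Cedar → North → Grove → Larch = 74; combined 86.

Minimum combined distance: 86 km.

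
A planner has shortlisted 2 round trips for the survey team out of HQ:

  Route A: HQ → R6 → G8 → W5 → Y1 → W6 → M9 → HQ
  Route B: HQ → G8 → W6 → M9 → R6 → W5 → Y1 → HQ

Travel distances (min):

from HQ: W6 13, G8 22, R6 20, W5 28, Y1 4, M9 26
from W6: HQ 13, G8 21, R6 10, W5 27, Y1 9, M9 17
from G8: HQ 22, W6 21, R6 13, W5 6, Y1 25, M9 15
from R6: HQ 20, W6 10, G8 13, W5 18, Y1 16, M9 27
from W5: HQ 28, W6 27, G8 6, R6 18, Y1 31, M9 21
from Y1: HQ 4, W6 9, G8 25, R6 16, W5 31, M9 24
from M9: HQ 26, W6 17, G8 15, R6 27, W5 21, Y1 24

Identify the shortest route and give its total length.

Route A: 20 + 13 + 6 + 31 + 9 + 17 + 26 = 122
Route B: 22 + 21 + 17 + 27 + 18 + 31 + 4 = 140

Shortest is Route A, total 122 min.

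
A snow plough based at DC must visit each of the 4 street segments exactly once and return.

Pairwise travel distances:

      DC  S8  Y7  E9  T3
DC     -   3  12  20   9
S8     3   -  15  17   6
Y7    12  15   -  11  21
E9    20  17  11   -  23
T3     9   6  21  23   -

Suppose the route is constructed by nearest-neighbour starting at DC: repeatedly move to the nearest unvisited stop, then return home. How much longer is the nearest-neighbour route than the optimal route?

6 longer than the optimal tour.

DC: S8=3, T3=9, Y7=12, E9=20 ⇒ S8
S8: T3=6, Y7=15, E9=17 ⇒ T3
T3: Y7=21, E9=23 ⇒ Y7
Y7: E9=11 ⇒ E9
NN route DC → S8 → T3 → Y7 → E9 → DC costs 61.
Optimal: DC → S8 → T3 → E9 → Y7 → DC costs 55 (by enumerating all 12 distinct tours).
Excess = 61 − 55 = 6.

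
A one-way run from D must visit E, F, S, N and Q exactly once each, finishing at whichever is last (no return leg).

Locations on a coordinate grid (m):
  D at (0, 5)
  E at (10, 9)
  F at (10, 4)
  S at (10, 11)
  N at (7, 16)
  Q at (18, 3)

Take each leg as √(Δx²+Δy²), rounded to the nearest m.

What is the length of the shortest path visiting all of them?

There are 5! = 120 possible orderings.
D - E - F - S - N - Q: 11+5+7+6+17 = 46
D - E - F - S - Q - N: 11+5+7+11+17 = 51
D - E - F - N - S - Q: 11+5+12+6+11 = 45
D - E - F - N - Q - S: 11+5+12+17+11 = 56
D - E - F - Q - S - N: 11+5+8+11+6 = 41
D - E - F - Q - N - S: 11+5+8+17+6 = 47
D - E - S - F - N - Q: 11+2+7+12+17 = 49
D - E - S - F - Q - N: 11+2+7+8+17 = 45
D - E - S - N - F - Q: 11+2+6+12+8 = 39
D - E - S - N - Q - F: 11+2+6+17+8 = 44
D - E - S - Q - F - N: 11+2+11+8+12 = 44
D - E - S - Q - N - F: 11+2+11+17+12 = 53
D - E - N - F - S - Q: 11+8+12+7+11 = 49
D - E - N - F - Q - S: 11+8+12+8+11 = 50
… (106 more)
D - N - S - E - F - Q: 13+6+2+5+8 = 34  ← best
The minimum is 34.
One shortest path: D → N → S → E → F → Q.

Minimum one-way distance = 34 m.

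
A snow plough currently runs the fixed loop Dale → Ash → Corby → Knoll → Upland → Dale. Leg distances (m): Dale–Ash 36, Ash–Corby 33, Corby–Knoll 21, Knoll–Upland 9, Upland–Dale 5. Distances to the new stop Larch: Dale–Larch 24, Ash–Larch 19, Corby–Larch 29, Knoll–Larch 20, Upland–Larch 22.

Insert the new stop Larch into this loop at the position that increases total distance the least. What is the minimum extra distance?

Adding 7 m by placing Larch on the Dale–Ash leg.

Insertion cost between consecutive stops i–j is d(i,Larch) + d(Larch,j) − d(i,j):
  between Dale and Ash: 24 + 19 − 36 = 7
  between Ash and Corby: 19 + 29 − 33 = 15
  between Corby and Knoll: 29 + 20 − 21 = 28
  between Knoll and Upland: 20 + 22 − 9 = 33
  between Upland and Dale: 22 + 24 − 5 = 41
Cheapest insertion is between Dale and Ash, adding 7.
New total = 104 + 7 = 111.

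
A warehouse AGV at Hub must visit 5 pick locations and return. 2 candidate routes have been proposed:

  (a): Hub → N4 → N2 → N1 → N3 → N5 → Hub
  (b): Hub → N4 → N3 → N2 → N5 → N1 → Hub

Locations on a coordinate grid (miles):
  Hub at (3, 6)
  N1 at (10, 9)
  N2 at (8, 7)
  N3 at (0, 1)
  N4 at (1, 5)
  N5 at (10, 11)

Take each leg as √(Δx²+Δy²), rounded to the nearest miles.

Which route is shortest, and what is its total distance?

(a): 2 + 7 + 3 + 13 + 14 + 9 = 48
(b): 2 + 4 + 10 + 4 + 2 + 8 = 30

30 miles — (b) is the shortest.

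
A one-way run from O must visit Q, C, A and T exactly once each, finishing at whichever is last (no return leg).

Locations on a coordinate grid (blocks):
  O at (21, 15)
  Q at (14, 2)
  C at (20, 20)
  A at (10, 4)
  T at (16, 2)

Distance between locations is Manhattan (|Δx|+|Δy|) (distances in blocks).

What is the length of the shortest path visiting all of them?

There are 4! = 24 possible orderings.
O→Q→C→A→T: 20+24+26+8 = 78
O→Q→C→T→A: 20+24+22+8 = 74
O→Q→A→C→T: 20+6+26+22 = 74
O→Q→A→T→C: 20+6+8+22 = 56
O→Q→T→C→A: 20+2+22+26 = 70
O→Q→T→A→C: 20+2+8+26 = 56
O→C→Q→A→T: 6+24+6+8 = 44
O→C→Q→T→A: 6+24+2+8 = 40
O→C→A→Q→T: 6+26+6+2 = 40
O→C→A→T→Q: 6+26+8+2 = 42
O→C→T→Q→A: 6+22+2+6 = 36
O→C→T→A→Q: 6+22+8+6 = 42
O→A→Q→C→T: 22+6+24+22 = 74
O→A→Q→T→C: 22+6+2+22 = 52
… (10 more)
The minimum is 36.
One shortest path: O → C → T → Q → A.

Minimum one-way distance = 36 blocks.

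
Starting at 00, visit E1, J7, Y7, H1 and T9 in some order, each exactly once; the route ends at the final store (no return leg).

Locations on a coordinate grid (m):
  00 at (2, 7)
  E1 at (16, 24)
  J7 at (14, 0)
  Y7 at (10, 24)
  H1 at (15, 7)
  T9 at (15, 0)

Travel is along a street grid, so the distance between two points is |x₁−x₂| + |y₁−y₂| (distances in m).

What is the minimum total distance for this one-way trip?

There are 5! = 120 possible orderings.
00 - E1 - J7 - Y7 - H1 - T9: 31+26+28+22+7 = 114
00 - E1 - J7 - Y7 - T9 - H1: 31+26+28+29+7 = 121
00 - E1 - J7 - H1 - Y7 - T9: 31+26+8+22+29 = 116
00 - E1 - J7 - H1 - T9 - Y7: 31+26+8+7+29 = 101
00 - E1 - J7 - T9 - Y7 - H1: 31+26+1+29+22 = 109
00 - E1 - J7 - T9 - H1 - Y7: 31+26+1+7+22 = 87
00 - E1 - Y7 - J7 - H1 - T9: 31+6+28+8+7 = 80
00 - E1 - Y7 - J7 - T9 - H1: 31+6+28+1+7 = 73
00 - E1 - Y7 - H1 - J7 - T9: 31+6+22+8+1 = 68
00 - E1 - Y7 - H1 - T9 - J7: 31+6+22+7+1 = 67
00 - E1 - Y7 - T9 - J7 - H1: 31+6+29+1+8 = 75
00 - E1 - Y7 - T9 - H1 - J7: 31+6+29+7+8 = 81
00 - E1 - H1 - J7 - Y7 - T9: 31+18+8+28+29 = 114
00 - E1 - H1 - J7 - T9 - Y7: 31+18+8+1+29 = 87
… (106 more)
00 - J7 - T9 - H1 - E1 - Y7: 19+1+7+18+6 = 51  ← best
The minimum is 51.
One shortest path: 00 → J7 → T9 → H1 → E1 → Y7.

Shortest open route: 51 m.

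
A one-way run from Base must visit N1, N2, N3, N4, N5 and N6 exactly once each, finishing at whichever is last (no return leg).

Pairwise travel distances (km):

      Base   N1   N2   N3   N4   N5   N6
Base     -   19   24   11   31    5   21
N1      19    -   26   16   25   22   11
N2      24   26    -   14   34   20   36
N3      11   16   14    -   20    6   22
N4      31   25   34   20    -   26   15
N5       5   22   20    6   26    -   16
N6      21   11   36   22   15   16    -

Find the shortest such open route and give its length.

Minimum one-way distance = 77 km.

There are 6! = 720 possible orderings.
Base → N1 → N2 → N3 → N4 → N5 → N6: 19+26+14+20+26+16 = 121
Base → N1 → N2 → N3 → N4 → N6 → N5: 19+26+14+20+15+16 = 110
Base → N1 → N2 → N3 → N5 → N4 → N6: 19+26+14+6+26+15 = 106
Base → N1 → N2 → N3 → N5 → N6 → N4: 19+26+14+6+16+15 = 96
Base → N1 → N2 → N3 → N6 → N4 → N5: 19+26+14+22+15+26 = 122
Base → N1 → N2 → N3 → N6 → N5 → N4: 19+26+14+22+16+26 = 123
Base → N1 → N2 → N4 → N3 → N5 → N6: 19+26+34+20+6+16 = 121
Base → N1 → N2 → N4 → N3 → N6 → N5: 19+26+34+20+22+16 = 137
… (712 more)
Base → N5 → N3 → N2 → N1 → N6 → N4: 5+6+14+26+11+15 = 77  ← best
The minimum is 77.
One shortest path: Base → N5 → N3 → N2 → N1 → N6 → N4.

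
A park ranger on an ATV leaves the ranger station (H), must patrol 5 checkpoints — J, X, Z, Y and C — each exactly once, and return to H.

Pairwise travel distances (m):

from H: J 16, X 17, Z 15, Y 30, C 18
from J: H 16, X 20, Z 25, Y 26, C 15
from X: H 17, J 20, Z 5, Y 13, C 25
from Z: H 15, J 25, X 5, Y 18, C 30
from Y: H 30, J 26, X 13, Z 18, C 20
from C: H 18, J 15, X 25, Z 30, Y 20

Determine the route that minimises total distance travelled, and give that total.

84 m — the shortest possible round trip.

H - J - X - Z - Y - C - H: 16+20+5+18+20+18 = 97
H - J - X - Z - C - Y - H: 16+20+5+30+20+30 = 121
H - J - X - Y - Z - C - H: 16+20+13+18+30+18 = 115
H - J - X - Y - C - Z - H: 16+20+13+20+30+15 = 114
H - J - X - C - Z - Y - H: 16+20+25+30+18+30 = 139
H - J - X - C - Y - Z - H: 16+20+25+20+18+15 = 114
H - J - Z - X - Y - C - H: 16+25+5+13+20+18 = 97
H - J - Z - X - C - Y - H: 16+25+5+25+20+30 = 121
H - J - Z - Y - X - C - H: 16+25+18+13+25+18 = 115
H - J - Z - Y - C - X - H: 16+25+18+20+25+17 = 121
H - J - Z - C - X - Y - H: 16+25+30+25+13+30 = 139
H - J - Z - C - Y - X - H: 16+25+30+20+13+17 = 121
H - J - Y - X - Z - C - H: 16+26+13+5+30+18 = 108
H - J - Y - X - C - Z - H: 16+26+13+25+30+15 = 125
… (46 more)
H - J - C - Y - X - Z - H: 16+15+20+13+5+15 = 84  ← best
The minimum is 84.
One optimal route: H → J → C → Y → X → Z → H (or its reverse).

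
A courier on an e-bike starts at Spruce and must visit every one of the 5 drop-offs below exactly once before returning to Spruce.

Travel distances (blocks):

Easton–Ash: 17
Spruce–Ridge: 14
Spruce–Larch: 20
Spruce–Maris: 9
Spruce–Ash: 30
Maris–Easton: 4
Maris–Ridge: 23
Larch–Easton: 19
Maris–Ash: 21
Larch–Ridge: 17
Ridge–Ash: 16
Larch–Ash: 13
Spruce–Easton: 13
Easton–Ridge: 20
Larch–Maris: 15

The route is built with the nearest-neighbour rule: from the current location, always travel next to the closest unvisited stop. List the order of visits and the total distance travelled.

74 blocks along Spruce → Maris → Easton → Ash → Larch → Ridge → Spruce.

At Spruce the remaining stops are Maris 9, Easton 13, Ridge 14, Larch 20, Ash 30; go to Maris.
At Maris the remaining stops are Easton 4, Larch 15, Ash 21, Ridge 23; go to Easton.
At Easton the remaining stops are Ash 17, Larch 19, Ridge 20; go to Ash.
At Ash the remaining stops are Larch 13, Ridge 16; go to Larch.
At Larch the remaining stops are Ridge 17; go to Ridge.
Return Ridge→Spruce: 14.
Total = 9 + 4 + 17 + 13 + 17 + 14 = 74.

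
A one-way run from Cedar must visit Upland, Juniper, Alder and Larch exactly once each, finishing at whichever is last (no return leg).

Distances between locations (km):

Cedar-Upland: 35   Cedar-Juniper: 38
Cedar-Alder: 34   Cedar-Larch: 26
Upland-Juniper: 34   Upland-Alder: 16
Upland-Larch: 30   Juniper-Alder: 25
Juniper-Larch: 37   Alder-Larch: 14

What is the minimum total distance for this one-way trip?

There are 4! = 24 possible orderings.
Cedar→Upland→Juniper→Alder→Larch: 35+34+25+14 = 108
Cedar→Upland→Juniper→Larch→Alder: 35+34+37+14 = 120
Cedar→Upland→Alder→Juniper→Larch: 35+16+25+37 = 113
Cedar→Upland→Alder→Larch→Juniper: 35+16+14+37 = 102
Cedar→Upland→Larch→Juniper→Alder: 35+30+37+25 = 127
Cedar→Upland→Larch→Alder→Juniper: 35+30+14+25 = 104
Cedar→Juniper→Upland→Alder→Larch: 38+34+16+14 = 102
Cedar→Juniper→Upland→Larch→Alder: 38+34+30+14 = 116
Cedar→Juniper→Alder→Upland→Larch: 38+25+16+30 = 109
Cedar→Juniper→Alder→Larch→Upland: 38+25+14+30 = 107
Cedar→Juniper→Larch→Upland→Alder: 38+37+30+16 = 121
Cedar→Juniper→Larch→Alder→Upland: 38+37+14+16 = 105
Cedar→Alder→Upland→Juniper→Larch: 34+16+34+37 = 121
Cedar→Alder→Upland→Larch→Juniper: 34+16+30+37 = 117
… (10 more)
Cedar→Larch→Alder→Upland→Juniper: 26+14+16+34 = 90  ← best
The minimum is 90.
One shortest path: Cedar → Larch → Alder → Upland → Juniper.

Minimum one-way distance = 90 km.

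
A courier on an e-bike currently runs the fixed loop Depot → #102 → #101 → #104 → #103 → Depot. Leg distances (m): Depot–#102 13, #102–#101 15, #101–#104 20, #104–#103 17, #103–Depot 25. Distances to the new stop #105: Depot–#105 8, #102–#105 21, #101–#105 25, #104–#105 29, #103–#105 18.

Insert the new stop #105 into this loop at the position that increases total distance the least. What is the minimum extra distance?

Insertion cost between consecutive stops i–j is d(i,#105) + d(#105,j) − d(i,j):
  between Depot and #102: 8 + 21 − 13 = 16
  between #102 and #101: 21 + 25 − 15 = 31
  between #101 and #104: 25 + 29 − 20 = 34
  between #104 and #103: 29 + 18 − 17 = 30
  between #103 and Depot: 18 + 8 − 25 = 1
Cheapest insertion is between #103 and Depot, adding 1.
New total = 90 + 1 = 91.

+1 m — insert #105 between #103 and Depot.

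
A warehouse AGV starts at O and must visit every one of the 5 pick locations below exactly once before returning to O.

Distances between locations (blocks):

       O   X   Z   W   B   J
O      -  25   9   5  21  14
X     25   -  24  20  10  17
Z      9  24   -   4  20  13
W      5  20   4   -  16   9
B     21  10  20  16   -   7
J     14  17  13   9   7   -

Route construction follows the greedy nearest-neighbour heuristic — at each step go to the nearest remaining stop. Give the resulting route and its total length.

64 blocks along O → W → Z → J → B → X → O.

From O: distances to unvisited — W=5, Z=9, J=14, B=21, X=25. Nearest is W (5).
From W: distances to unvisited — Z=4, J=9, B=16, X=20. Nearest is Z (4).
From Z: distances to unvisited — J=13, B=20, X=24. Nearest is J (13).
From J: distances to unvisited — B=7, X=17. Nearest is B (7).
From B: distances to unvisited — X=10. Nearest is X (10).
Return X→O: 25.
Total = 5 + 4 + 13 + 7 + 10 + 25 = 64.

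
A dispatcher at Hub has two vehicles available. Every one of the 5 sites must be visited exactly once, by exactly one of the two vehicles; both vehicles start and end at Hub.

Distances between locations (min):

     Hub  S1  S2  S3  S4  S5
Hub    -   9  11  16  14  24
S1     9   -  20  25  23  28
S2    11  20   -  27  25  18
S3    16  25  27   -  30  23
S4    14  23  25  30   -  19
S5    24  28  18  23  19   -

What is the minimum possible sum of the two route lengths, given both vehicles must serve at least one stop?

There are 2^4 − 1 = 15 ways to divide the 5 stops into two non-empty groups. For each, the best each vehicle can do is its own shortest tour through its group:
  {S1} + {S2, S3, S4, S5}: 18 + 94 = 112
  {S2} + {S1, S3, S4, S5}: 22 + 90 = 112
  {S1, S2} + {S3, S4, S5}: 40 + 72 = 112
  {S3} + {S1, S2, S4, S5}: 32 + 80 = 112
  {S1, S3} + {S2, S4, S5}: 50 + 62 = 112
  {S2, S3} + {S1, S4, S5}: 54 + 70 = 124
  … (15 splits in total)
Best: vehicle 1 Hub → S1 → Hub = 18; vehicle 2 Hub → S2 → S3 → S5 → S4 → Hub = 94; combined 112.

Minimum combined distance: 112 min.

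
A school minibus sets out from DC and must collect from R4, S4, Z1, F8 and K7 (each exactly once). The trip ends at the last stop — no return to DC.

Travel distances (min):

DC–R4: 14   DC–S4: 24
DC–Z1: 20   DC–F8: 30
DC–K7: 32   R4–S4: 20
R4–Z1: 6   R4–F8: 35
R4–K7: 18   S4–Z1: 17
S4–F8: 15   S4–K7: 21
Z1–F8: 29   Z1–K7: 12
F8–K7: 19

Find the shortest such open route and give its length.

There are 5! = 120 possible orderings.
DC - R4 - S4 - Z1 - F8 - K7: 14+20+17+29+19 = 99
DC - R4 - S4 - Z1 - K7 - F8: 14+20+17+12+19 = 82
DC - R4 - S4 - F8 - Z1 - K7: 14+20+15+29+12 = 90
DC - R4 - S4 - F8 - K7 - Z1: 14+20+15+19+12 = 80
DC - R4 - S4 - K7 - Z1 - F8: 14+20+21+12+29 = 96
DC - R4 - S4 - K7 - F8 - Z1: 14+20+21+19+29 = 103
DC - R4 - Z1 - S4 - F8 - K7: 14+6+17+15+19 = 71
DC - R4 - Z1 - S4 - K7 - F8: 14+6+17+21+19 = 77
DC - R4 - Z1 - F8 - S4 - K7: 14+6+29+15+21 = 85
DC - R4 - Z1 - F8 - K7 - S4: 14+6+29+19+21 = 89
DC - R4 - Z1 - K7 - S4 - F8: 14+6+12+21+15 = 68
DC - R4 - Z1 - K7 - F8 - S4: 14+6+12+19+15 = 66
DC - R4 - F8 - S4 - Z1 - K7: 14+35+15+17+12 = 93
DC - R4 - F8 - S4 - K7 - Z1: 14+35+15+21+12 = 97
… (106 more)
The minimum is 66.
One shortest path: DC → R4 → Z1 → K7 → F8 → S4.

66 min — the minimum one-way total.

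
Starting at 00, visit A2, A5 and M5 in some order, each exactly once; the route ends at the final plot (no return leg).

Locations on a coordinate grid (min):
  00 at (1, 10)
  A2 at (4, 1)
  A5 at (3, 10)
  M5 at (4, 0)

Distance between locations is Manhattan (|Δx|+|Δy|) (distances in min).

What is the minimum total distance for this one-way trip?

There are 3! = 6 possible orderings.
00 → A2 → A5 → M5: 12+10+11 = 33
00 → A2 → M5 → A5: 12+1+11 = 24
00 → A5 → A2 → M5: 2+10+1 = 13
00 → A5 → M5 → A2: 2+11+1 = 14
00 → M5 → A2 → A5: 13+1+10 = 24
00 → M5 → A5 → A2: 13+11+10 = 34
The minimum is 13.
One shortest path: 00 → A5 → A2 → M5.

Shortest open route: 13 min.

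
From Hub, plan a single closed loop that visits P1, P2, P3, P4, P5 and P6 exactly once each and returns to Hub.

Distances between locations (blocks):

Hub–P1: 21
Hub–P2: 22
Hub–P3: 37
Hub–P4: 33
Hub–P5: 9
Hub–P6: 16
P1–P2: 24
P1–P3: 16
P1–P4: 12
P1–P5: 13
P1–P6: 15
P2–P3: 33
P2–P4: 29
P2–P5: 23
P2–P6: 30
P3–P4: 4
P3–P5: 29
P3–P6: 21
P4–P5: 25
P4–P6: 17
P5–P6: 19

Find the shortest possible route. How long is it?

There are 360 distinct closed tours to check (reversals are equivalent).
Hub-P1-P2-P3-P4-P5-P6-Hub: 21+24+33+4+25+19+16 = 142
Hub-P1-P2-P3-P4-P6-P5-Hub: 21+24+33+4+17+19+9 = 127
Hub-P1-P2-P3-P5-P4-P6-Hub: 21+24+33+29+25+17+16 = 165
Hub-P1-P2-P3-P5-P6-P4-Hub: 21+24+33+29+19+17+33 = 176
Hub-P1-P2-P3-P6-P4-P5-Hub: 21+24+33+21+17+25+9 = 150
Hub-P1-P2-P3-P6-P5-P4-Hub: 21+24+33+21+19+25+33 = 176
Hub-P1-P2-P4-P3-P5-P6-Hub: 21+24+29+4+29+19+16 = 142
Hub-P1-P2-P4-P3-P6-P5-Hub: 21+24+29+4+21+19+9 = 127
… (352 more)
Hub-P5-P2-P1-P3-P4-P6-Hub: 9+23+24+16+4+17+16 = 109  ← best
The minimum is 109.
One optimal route: Hub → P5 → P2 → P1 → P3 → P4 → P6 → Hub (or its reverse).

Shortest round trip = 109 blocks.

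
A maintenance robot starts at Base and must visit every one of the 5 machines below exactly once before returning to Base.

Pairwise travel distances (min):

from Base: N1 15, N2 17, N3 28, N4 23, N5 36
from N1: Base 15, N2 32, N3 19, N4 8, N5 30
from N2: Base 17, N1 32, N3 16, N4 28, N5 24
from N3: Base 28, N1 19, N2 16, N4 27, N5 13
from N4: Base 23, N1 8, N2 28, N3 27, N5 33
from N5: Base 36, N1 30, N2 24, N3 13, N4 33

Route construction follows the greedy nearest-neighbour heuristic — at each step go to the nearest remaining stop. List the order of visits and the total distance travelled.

Total distance 104 min via the nearest-neighbour route Base → N1 → N4 → N3 → N5 → N2 → Base.

Base → [N1:15 / N2:17 / N4:23 / N3:28 / N5:36] → N1 (15)
N1 → [N4:8 / N3:19 / N5:30 / N2:32] → N4 (8)
N4 → [N3:27 / N2:28 / N5:33] → N3 (27)
N3 → [N5:13 / N2:16] → N5 (13)
N5 → [N2:24] → N2 (24)
Return N2→Base: 17.
Total = 15 + 8 + 27 + 13 + 24 + 17 = 104.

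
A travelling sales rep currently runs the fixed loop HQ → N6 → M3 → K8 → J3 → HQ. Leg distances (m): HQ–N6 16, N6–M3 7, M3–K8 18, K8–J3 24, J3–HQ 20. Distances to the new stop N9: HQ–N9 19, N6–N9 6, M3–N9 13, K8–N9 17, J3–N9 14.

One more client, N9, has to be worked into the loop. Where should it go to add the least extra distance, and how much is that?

Minimum extra distance: 7 m, inserting N9 between K8 and J3.

Insertion cost between consecutive stops i–j is d(i,N9) + d(N9,j) − d(i,j):
  between HQ and N6: 19 + 6 − 16 = 9
  between N6 and M3: 6 + 13 − 7 = 12
  between M3 and K8: 13 + 17 − 18 = 12
  between K8 and J3: 17 + 14 − 24 = 7
  between J3 and HQ: 14 + 19 − 20 = 13
Cheapest insertion is between K8 and J3, adding 7.
New total = 85 + 7 = 92.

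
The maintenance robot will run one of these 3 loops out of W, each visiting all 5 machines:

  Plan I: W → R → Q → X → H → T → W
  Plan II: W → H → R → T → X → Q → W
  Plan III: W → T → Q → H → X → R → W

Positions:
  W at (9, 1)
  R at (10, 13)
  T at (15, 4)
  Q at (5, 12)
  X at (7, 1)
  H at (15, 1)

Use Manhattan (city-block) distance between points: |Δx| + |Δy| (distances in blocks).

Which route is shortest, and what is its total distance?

Plan I: 13 + 6 + 13 + 8 + 3 + 9 = 52
Plan II: 6 + 17 + 14 + 11 + 13 + 15 = 76
Plan III: 9 + 18 + 21 + 8 + 15 + 13 = 84

52 blocks — Plan I is the shortest.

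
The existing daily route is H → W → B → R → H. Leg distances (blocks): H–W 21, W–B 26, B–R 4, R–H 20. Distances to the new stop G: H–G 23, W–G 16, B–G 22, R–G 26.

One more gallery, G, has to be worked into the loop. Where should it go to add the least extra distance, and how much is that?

Insertion cost between consecutive stops i–j is d(i,G) + d(G,j) − d(i,j):
  between H and W: 23 + 16 − 21 = 18
  between W and B: 16 + 22 − 26 = 12
  between B and R: 22 + 26 − 4 = 44
  between R and H: 26 + 23 − 20 = 29
Cheapest insertion is between W and B, adding 12.
New total = 71 + 12 = 83.

Adding 12 blocks by placing G on the W–B leg.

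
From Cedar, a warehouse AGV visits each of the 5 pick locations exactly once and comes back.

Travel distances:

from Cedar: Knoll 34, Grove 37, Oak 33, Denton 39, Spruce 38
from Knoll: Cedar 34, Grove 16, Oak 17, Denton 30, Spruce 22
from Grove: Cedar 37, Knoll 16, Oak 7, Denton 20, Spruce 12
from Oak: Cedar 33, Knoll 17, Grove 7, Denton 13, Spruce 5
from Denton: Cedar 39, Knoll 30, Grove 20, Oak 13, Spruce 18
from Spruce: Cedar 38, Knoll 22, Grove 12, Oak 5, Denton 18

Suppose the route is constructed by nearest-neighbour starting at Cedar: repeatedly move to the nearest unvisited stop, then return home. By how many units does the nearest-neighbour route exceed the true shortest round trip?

16 longer than the optimal tour.

Cedar: Oak=33, Knoll=34, Grove=37, Spruce=38, Denton=39 ⇒ Oak
Oak: Spruce=5, Grove=7, Denton=13, Knoll=17 ⇒ Spruce
Spruce: Grove=12, Denton=18, Knoll=22 ⇒ Grove
Grove: Knoll=16, Denton=20 ⇒ Knoll
Knoll: Denton=30 ⇒ Denton
NN route Cedar → Oak → Spruce → Grove → Knoll → Denton → Cedar costs 135.
Optimal: Cedar → Knoll → Grove → Oak → Spruce → Denton → Cedar costs 119 (by enumerating all 60 distinct tours).
Excess = 135 − 119 = 16.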